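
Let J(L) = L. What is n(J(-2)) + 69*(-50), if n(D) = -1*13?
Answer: -3463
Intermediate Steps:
n(D) = -13
n(J(-2)) + 69*(-50) = -13 + 69*(-50) = -13 - 3450 = -3463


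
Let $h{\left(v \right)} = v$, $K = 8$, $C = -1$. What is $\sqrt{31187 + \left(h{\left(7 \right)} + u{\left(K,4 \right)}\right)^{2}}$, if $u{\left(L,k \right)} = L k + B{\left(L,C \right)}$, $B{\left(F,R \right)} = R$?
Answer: $\sqrt{32631} \approx 180.64$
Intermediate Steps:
$u{\left(L,k \right)} = -1 + L k$ ($u{\left(L,k \right)} = L k - 1 = -1 + L k$)
$\sqrt{31187 + \left(h{\left(7 \right)} + u{\left(K,4 \right)}\right)^{2}} = \sqrt{31187 + \left(7 + \left(-1 + 8 \cdot 4\right)\right)^{2}} = \sqrt{31187 + \left(7 + \left(-1 + 32\right)\right)^{2}} = \sqrt{31187 + \left(7 + 31\right)^{2}} = \sqrt{31187 + 38^{2}} = \sqrt{31187 + 1444} = \sqrt{32631}$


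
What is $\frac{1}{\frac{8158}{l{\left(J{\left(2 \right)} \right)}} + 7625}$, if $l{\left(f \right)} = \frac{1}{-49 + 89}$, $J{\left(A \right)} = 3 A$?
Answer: $\frac{1}{333945} \approx 2.9945 \cdot 10^{-6}$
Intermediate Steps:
$l{\left(f \right)} = \frac{1}{40}$
$\frac{1}{\frac{8158}{l{\left(J{\left(2 \right)} \right)}} + 7625} = \frac{1}{8158 \frac{1}{\frac{1}{40}} + 7625} = \frac{1}{8158 \cdot 40 + 7625} = \frac{1}{326320 + 7625} = \frac{1}{333945}$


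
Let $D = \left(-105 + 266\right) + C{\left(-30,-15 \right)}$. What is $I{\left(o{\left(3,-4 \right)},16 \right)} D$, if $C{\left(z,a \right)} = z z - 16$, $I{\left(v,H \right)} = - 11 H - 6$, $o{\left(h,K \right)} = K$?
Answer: $-190190$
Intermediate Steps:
$I{\left(v,H \right)} = -6 - 11 H$
$C{\left(z,a \right)} = -16 + z^{2}$ ($C{\left(z,a \right)} = z^{2} - 16 = -16 + z^{2}$)
$D = 1045$ ($D = \left(-105 + 266\right) - \left(16 - \left(-30\right)^{2}\right) = 161 + \left(-16 + 900\right) = 161 + 884 = 1045$)
$I{\left(o{\left(3,-4 \right)},16 \right)} D = \left(-6 - 176\right) 1045 = \left(-182\right) 1045 = -190190$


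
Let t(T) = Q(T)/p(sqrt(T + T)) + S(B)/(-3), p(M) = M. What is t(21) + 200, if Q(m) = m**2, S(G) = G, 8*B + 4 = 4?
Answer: 200 + 21*sqrt(42)/2 ≈ 268.05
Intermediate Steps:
B = 0 (B = -1/2 + (1/8)*4 = -1/2 + 1/2 = 0)
t(T) = sqrt(2)*T**(3/2)/2 (t(T) = T**2/(sqrt(T + T)) + 0/(-3) = T**2/(sqrt(2*T)) + 0*(-1/3) = T**2/((sqrt(2)*sqrt(T))) + 0 = T**2*(sqrt(2)/(2*sqrt(T))) + 0 = sqrt(2)*T**(3/2)/2 + 0 = sqrt(2)*T**(3/2)/2)
t(21) + 200 = sqrt(2)*21**(3/2)/2 + 200 = sqrt(2)*(21*sqrt(21))/2 + 200 = 21*sqrt(42)/2 + 200 = 200 + 21*sqrt(42)/2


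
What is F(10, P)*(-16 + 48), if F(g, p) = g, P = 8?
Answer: 320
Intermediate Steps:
F(10, P)*(-16 + 48) = 10*(-16 + 48) = 10*32 = 320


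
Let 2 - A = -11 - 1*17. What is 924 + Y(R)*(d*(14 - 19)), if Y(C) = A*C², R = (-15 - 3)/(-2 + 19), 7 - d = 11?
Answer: 461436/289 ≈ 1596.7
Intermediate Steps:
d = -4 (d = 7 - 1*11 = 7 - 11 = -4)
R = -18/17 ≈ -1.0588
A = 30 (A = 2 - (-11 - 1*17) = 2 - (-11 - 17) = 2 - 1*(-28) = 2 + 28 = 30)
Y(C) = 30*C²
924 + Y(R)*(d*(14 - 19)) = 924 + (30*(-18/17)²)*(-4*(14 - 19)) = 924 + (30*(324/289))*(-4*(-5)) = 924 + (9720/289)*20 = 924 + 194400/289 = 461436/289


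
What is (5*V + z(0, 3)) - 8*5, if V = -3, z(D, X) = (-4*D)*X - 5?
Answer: -60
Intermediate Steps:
z(D, X) = -5 - 4*D*X (z(D, X) = -4*D*X - 5 = -5 - 4*D*X)
(5*V + z(0, 3)) - 8*5 = (5*(-3) + (-5 - 4*0*3)) - 8*5 = (-15 + (-5 + 0)) - 40 = (-15 - 5) - 40 = -20 - 40 = -60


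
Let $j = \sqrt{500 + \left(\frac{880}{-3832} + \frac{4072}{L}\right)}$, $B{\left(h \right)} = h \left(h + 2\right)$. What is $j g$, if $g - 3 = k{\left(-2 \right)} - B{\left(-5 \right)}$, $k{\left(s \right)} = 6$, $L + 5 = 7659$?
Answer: $- \frac{6 \sqrt{1681204355804942}}{1833133} \approx -134.2$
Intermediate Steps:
$L = 7654$ ($L = -5 + 7659 = 7654$)
$B{\left(h \right)} = h \left(2 + h\right)$
$g = -6$ ($g = 3 + \left(6 - - 5 \left(2 - 5\right)\right) = 3 + \left(6 - \left(-5\right) \left(-3\right)\right) = 3 + \left(6 - 15\right) = 3 - 9 = -6$)
$j = \frac{\sqrt{1681204355804942}}{1833133}$ ($j = \sqrt{500 + \left(\frac{880}{-3832} + \frac{4072}{7654}\right)} = \sqrt{500 + \left(880 \left(- \frac{1}{3832}\right) + 4072 \cdot \frac{1}{7654}\right)} = \sqrt{500 + \left(- \frac{110}{479} + \frac{2036}{3827}\right)} = \sqrt{500 + \frac{554274}{1833133}} = \sqrt{\frac{917120774}{1833133}} = \frac{\sqrt{1681204355804942}}{1833133} \approx 22.367$)
$j g = \frac{\sqrt{1681204355804942}}{1833133} \left(-6\right) = - \frac{6 \sqrt{1681204355804942}}{1833133}$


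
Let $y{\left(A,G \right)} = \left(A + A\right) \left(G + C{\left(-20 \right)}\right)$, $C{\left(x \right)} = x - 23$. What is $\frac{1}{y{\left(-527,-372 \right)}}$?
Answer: $\frac{1}{437410} \approx 2.2862 \cdot 10^{-6}$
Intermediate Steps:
$C{\left(x \right)} = -23 + x$
$y{\left(A,G \right)} = 2 A \left(-43 + G\right)$ ($y{\left(A,G \right)} = \left(A + A\right) \left(G - 43\right) = 2 A \left(G - 43\right) = 2 A \left(-43 + G\right)$)
$\frac{1}{y{\left(-527,-372 \right)}} = \frac{1}{2 \left(-527\right) \left(-43 - 372\right)} = \frac{1}{2 \left(-527\right) \left(-415\right)} = \frac{1}{437410}$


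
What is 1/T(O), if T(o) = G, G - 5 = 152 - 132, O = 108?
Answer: 1/25 ≈ 0.040000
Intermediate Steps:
G = 25 (G = 5 + (152 - 132) = 5 + 20 = 25)
T(o) = 25
1/T(O) = 1/25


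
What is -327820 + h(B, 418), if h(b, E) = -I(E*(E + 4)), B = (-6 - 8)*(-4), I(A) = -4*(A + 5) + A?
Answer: 201388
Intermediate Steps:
I(A) = -20 - 3*A (I(A) = -4*(5 + A) + A = (-20 - 4*A) + A = -20 - 3*A)
B = 56 (B = -14*(-4) = 56)
h(b, E) = 20 + 3*E*(4 + E) (h(b, E) = -(-20 - 3*E*(E + 4)) = -(-20 - 3*E*(4 + E)) = 20 + 3*E*(4 + E))
-327820 + h(B, 418) = -327820 + (20 + 3*418*(4 + 418)) = -327820 + (20 + 3*418*422) = -327820 + (20 + 529188) = -327820 + 529208 = 201388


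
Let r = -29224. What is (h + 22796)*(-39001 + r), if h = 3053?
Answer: -1763548025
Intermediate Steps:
(h + 22796)*(-39001 + r) = (3053 + 22796)*(-39001 - 29224) = 25849*(-68225) = -1763548025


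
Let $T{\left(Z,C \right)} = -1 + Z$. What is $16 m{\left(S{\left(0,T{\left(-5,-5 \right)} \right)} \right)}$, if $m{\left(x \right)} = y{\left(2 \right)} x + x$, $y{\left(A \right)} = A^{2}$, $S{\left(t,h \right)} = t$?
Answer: $0$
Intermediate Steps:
$m{\left(x \right)} = 5 x$ ($m{\left(x \right)} = 2^{2} x + x = 4 x + x = 5 x$)
$16 m{\left(S{\left(0,T{\left(-5,-5 \right)} \right)} \right)} = 16 \cdot 5 \cdot 0 = 16 \cdot 0 = 0$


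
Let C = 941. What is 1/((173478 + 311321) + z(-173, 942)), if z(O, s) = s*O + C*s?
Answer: 1/1208255 ≈ 8.2764e-7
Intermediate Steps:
z(O, s) = 941*s + O*s (z(O, s) = s*O + 941*s = O*s + 941*s = 941*s + O*s)
1/((173478 + 311321) + z(-173, 942)) = 1/((173478 + 311321) + 942*(941 - 173)) = 1/(484799 + 942*768) = 1/(484799 + 723456) = 1/1208255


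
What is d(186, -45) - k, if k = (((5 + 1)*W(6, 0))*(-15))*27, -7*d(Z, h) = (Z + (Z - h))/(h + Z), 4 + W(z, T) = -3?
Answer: -5596429/329 ≈ -17010.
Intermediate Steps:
W(z, T) = -7 (W(z, T) = -4 - 3 = -7)
d(Z, h) = -(-h + 2*Z)/(7*(Z + h)) (d(Z, h) = -(Z + (Z - h))/(7*(h + Z)) = -(-h + 2*Z)/(7*(Z + h)))
k = 17010 (k = (((5 + 1)*(-7))*(-15))*27 = ((6*(-7))*(-15))*27 = -42*(-15)*27 = 630*27 = 17010)
d(186, -45) - k = (-45 - 2*186)/(7*(186 - 45)) - 1*17010 = (1/7)*(-45 - 372)/141 - 17010 = (1/7)*(1/141)*(-417) - 17010 = -139/329 - 17010 = -5596429/329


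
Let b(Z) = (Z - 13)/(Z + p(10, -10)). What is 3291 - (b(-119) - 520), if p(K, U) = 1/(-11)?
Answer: 2495479/655 ≈ 3809.9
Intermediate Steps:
p(K, U) = -1/11
b(Z) = (-13 + Z)/(-1/11 + Z) (b(Z) = (Z - 13)/(Z - 1/11) = (-13 + Z)/(-1/11 + Z))
3291 - (b(-119) - 520) = 3291 - (11*(-13 - 119)/(-1 + 11*(-119)) - 520) = 3291 - (11*(-132)/(-1 - 1309) - 520) = 3291 - (11*(-132)/(-1310) - 520) = 3291 - (11*(-1/1310)*(-132) - 520) = 3291 - (726/655 - 520) = 3291 - 1*(-339874/655) = 3291 + 339874/655 = 2495479/655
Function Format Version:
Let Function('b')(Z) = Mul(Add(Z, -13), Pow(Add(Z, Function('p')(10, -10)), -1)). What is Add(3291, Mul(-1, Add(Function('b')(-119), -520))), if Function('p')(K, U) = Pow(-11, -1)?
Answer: Rational(2495479, 655) ≈ 3809.9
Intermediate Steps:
Function('p')(K, U) = Rational(-1, 11)
Function('b')(Z) = Mul(Pow(Add(Rational(-1, 11), Z), -1), Add(-13, Z)) (Function('b')(Z) = Mul(Add(Z, -13), Pow(Add(Z, Rational(-1, 11)), -1)) = Mul(Add(-13, Z), Pow(Add(Rational(-1, 11), Z), -1)) = Mul(Pow(Add(Rational(-1, 11), Z), -1), Add(-13, Z)))
Add(3291, Mul(-1, Add(Function('b')(-119), -520))) = Add(3291, Mul(-1, Add(Mul(11, Pow(Add(-1, Mul(11, -119)), -1), Add(-13, -119)), -520))) = Add(3291, Mul(-1, Add(Mul(11, Pow(Add(-1, -1309), -1), -132), -520))) = Add(3291, Mul(-1, Add(Mul(11, Pow(-1310, -1), -132), -520))) = Add(3291, Mul(-1, Add(Mul(11, Rational(-1, 1310), -132), -520))) = Add(3291, Mul(-1, Add(Rational(726, 655), -520))) = Add(3291, Mul(-1, Rational(-339874, 655))) = Add(3291, Rational(339874, 655)) = Rational(2495479, 655)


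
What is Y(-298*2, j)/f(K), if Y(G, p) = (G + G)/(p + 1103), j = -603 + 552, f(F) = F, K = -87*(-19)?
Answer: -298/434739 ≈ -0.00068547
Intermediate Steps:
K = 1653
j = -51
Y(G, p) = 2*G/(1103 + p) (Y(G, p) = (2*G)/(1103 + p) = 2*G/(1103 + p))
Y(-298*2, j)/f(K) = (2*(-298*2)/(1103 - 51))/1653 = (2*(-596)/1052)*(1/1653) = (2*(-596)*(1/1052))*(1/1653) = -298/263*1/1653 = -298/434739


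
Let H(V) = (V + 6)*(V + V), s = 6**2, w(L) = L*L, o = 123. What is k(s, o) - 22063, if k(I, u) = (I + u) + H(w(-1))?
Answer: -21890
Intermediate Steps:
w(L) = L**2
s = 36
H(V) = 2*V*(6 + V) (H(V) = (6 + V)*(2*V) = 2*V*(6 + V))
k(I, u) = 14 + I + u (k(I, u) = (I + u) + 2*(-1)**2*(6 + (-1)**2) = (I + u) + 2*1*(6 + 1) = (I + u) + 2*1*7 = (I + u) + 14 = 14 + I + u)
k(s, o) - 22063 = (14 + 36 + 123) - 22063 = 173 - 22063 = -21890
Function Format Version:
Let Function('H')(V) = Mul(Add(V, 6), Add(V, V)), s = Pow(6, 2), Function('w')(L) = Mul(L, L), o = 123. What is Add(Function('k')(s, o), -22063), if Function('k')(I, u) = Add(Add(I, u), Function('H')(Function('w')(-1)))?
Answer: -21890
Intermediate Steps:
Function('w')(L) = Pow(L, 2)
s = 36
Function('H')(V) = Mul(2, V, Add(6, V)) (Function('H')(V) = Mul(Add(6, V), Mul(2, V)) = Mul(2, V, Add(6, V)))
Function('k')(I, u) = Add(14, I, u) (Function('k')(I, u) = Add(Add(I, u), Mul(2, Pow(-1, 2), Add(6, Pow(-1, 2)))) = Add(Add(I, u), Mul(2, 1, Add(6, 1))) = Add(Add(I, u), Mul(2, 1, 7)) = Add(Add(I, u), 14) = Add(14, I, u))
Add(Function('k')(s, o), -22063) = Add(Add(14, 36, 123), -22063) = Add(173, -22063) = -21890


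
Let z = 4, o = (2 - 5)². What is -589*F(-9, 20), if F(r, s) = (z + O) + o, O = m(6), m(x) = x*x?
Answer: -28861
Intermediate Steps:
o = 9 (o = (-3)² = 9)
m(x) = x²
O = 36 (O = 6² = 36)
F(r, s) = 49 (F(r, s) = (4 + 36) + 9 = 40 + 9 = 49)
-589*F(-9, 20) = -589*49 = -28861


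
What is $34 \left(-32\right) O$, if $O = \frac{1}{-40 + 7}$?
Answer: $\frac{1088}{33} \approx 32.97$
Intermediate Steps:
$O = - \frac{1}{33}$ ($O = \frac{1}{-33} = - \frac{1}{33} \approx -0.030303$)
$34 \left(-32\right) O = 34 \left(-32\right) \left(- \frac{1}{33}\right) = \left(-1088\right) \left(- \frac{1}{33}\right) = \frac{1088}{33}$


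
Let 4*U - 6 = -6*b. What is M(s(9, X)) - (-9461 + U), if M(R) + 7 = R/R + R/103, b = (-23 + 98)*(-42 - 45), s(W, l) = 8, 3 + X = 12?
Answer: -34394/103 ≈ -333.92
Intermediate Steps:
X = 9 (X = -3 + 12 = 9)
b = -6525 (b = 75*(-87) = -6525)
M(R) = -6 + R/103 (M(R) = -7 + (R/R + R/103) = -7 + (1 + R*(1/103)) = -7 + (1 + R/103) = -6 + R/103)
U = 9789 (U = 3/2 + (-6*(-6525))/4 = 3/2 + (1/4)*39150 = 3/2 + 19575/2 = 9789)
M(s(9, X)) - (-9461 + U) = (-6 + (1/103)*8) - (-9461 + 9789) = (-6 + 8/103) - 1*328 = -610/103 - 328 = -34394/103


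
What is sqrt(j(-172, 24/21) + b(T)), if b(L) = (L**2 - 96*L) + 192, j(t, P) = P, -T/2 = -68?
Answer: 2*sqrt(69006)/7 ≈ 75.054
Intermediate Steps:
T = 136 (T = -2*(-68) = 136)
b(L) = 192 + L**2 - 96*L
sqrt(j(-172, 24/21) + b(T)) = sqrt(24/21 + (192 + 136**2 - 96*136)) = sqrt(24*(1/21) + (192 + 18496 - 13056)) = sqrt(8/7 + 5632) = sqrt(39432/7) = 2*sqrt(69006)/7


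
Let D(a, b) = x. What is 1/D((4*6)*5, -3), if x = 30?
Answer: 1/30 ≈ 0.033333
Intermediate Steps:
D(a, b) = 30
1/D((4*6)*5, -3) = 1/30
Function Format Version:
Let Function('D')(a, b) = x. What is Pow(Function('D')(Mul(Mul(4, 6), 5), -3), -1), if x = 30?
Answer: Rational(1, 30) ≈ 0.033333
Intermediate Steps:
Function('D')(a, b) = 30
Pow(Function('D')(Mul(Mul(4, 6), 5), -3), -1) = Pow(30, -1) = Rational(1, 30)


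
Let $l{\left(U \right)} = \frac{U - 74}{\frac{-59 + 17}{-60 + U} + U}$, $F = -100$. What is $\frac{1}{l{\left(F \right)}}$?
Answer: $\frac{7979}{13920} \approx 0.5732$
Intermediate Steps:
$l{\left(U \right)} = \frac{-74 + U}{U - \frac{42}{-60 + U}}$ ($l{\left(U \right)} = \frac{-74 + U}{- \frac{42}{-60 + U} + U} = \frac{-74 + U}{U - \frac{42}{-60 + U}}$)
$\frac{1}{l{\left(F \right)}} = \frac{1}{\frac{1}{42 - \left(-100\right)^{2} + 60 \left(-100\right)} \left(-4440 - \left(-100\right)^{2} + 134 \left(-100\right)\right)} = \frac{1}{\frac{1}{42 - 10000 - 6000} \left(-4440 - 10000 - 13400\right)} = \frac{1}{\frac{1}{-15958} \left(-27840\right)} = \frac{1}{\left(- \frac{1}{15958}\right) \left(-27840\right)} = \frac{1}{\frac{13920}{7979}} = \frac{7979}{13920}$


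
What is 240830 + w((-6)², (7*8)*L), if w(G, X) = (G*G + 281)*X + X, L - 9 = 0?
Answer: 1036142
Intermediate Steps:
L = 9 (L = 9 + 0 = 9)
w(G, X) = X + X*(281 + G²) (w(G, X) = (G² + 281)*X + X = (281 + G²)*X + X = X*(281 + G²) + X = X + X*(281 + G²))
240830 + w((-6)², (7*8)*L) = 240830 + ((7*8)*9)*(282 + ((-6)²)²) = 240830 + (56*9)*(282 + 36²) = 240830 + 504*(282 + 1296) = 240830 + 504*1578 = 240830 + 795312 = 1036142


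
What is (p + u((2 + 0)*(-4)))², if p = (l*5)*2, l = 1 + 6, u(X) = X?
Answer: 3844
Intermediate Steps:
l = 7
p = 70 (p = (7*5)*2 = 35*2 = 70)
(p + u((2 + 0)*(-4)))² = (70 + (2 + 0)*(-4))² = (70 + 2*(-4))² = (70 - 8)² = 62² = 3844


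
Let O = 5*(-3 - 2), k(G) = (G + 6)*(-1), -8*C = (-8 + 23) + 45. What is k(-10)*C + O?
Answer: -55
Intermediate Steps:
C = -15/2 (C = -((-8 + 23) + 45)/8 = -(15 + 45)/8 = -⅛*60 = -15/2 ≈ -7.5000)
k(G) = -6 - G (k(G) = (6 + G)*(-1) = -6 - G)
O = -25 (O = 5*(-5) = -25)
k(-10)*C + O = (-6 - 1*(-10))*(-15/2) - 25 = (-6 + 10)*(-15/2) - 25 = 4*(-15/2) - 25 = -30 - 25 = -55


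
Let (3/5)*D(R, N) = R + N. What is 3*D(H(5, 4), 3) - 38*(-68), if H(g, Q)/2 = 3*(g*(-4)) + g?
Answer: 2049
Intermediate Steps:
H(g, Q) = -22*g (H(g, Q) = 2*(3*(g*(-4)) + g) = 2*(3*(-4*g) + g) = 2*(-12*g + g) = 2*(-11*g) = -22*g)
D(R, N) = 5*N/3 + 5*R/3 (D(R, N) = 5*(R + N)/3 = 5*(N + R)/3 = 5*N/3 + 5*R/3)
3*D(H(5, 4), 3) - 38*(-68) = 3*((5/3)*3 + 5*(-22*5)/3) - 38*(-68) = 3*(5 + (5/3)*(-110)) + 2584 = 3*(5 - 550/3) + 2584 = 3*(-535/3) + 2584 = -535 + 2584 = 2049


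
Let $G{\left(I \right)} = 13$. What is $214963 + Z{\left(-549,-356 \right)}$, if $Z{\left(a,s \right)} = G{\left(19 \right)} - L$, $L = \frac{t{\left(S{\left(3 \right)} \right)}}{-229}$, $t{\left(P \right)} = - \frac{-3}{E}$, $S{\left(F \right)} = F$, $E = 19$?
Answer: $\frac{935360579}{4351} \approx 2.1498 \cdot 10^{5}$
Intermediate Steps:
$t{\left(P \right)} = \frac{3}{19}$ ($t{\left(P \right)} = - \frac{-3}{19} = \left(-1\right) \left(- \frac{3}{19}\right) = \frac{3}{19}$)
$L = - \frac{3}{4351}$ ($L = \frac{3}{19 \left(-229\right)} = \frac{3}{19} \left(- \frac{1}{229}\right) = - \frac{3}{4351} \approx -0.0006895$)
$Z{\left(a,s \right)} = \frac{56566}{4351}$ ($Z{\left(a,s \right)} = 13 - - \frac{3}{4351} = 13 + \frac{3}{4351} = \frac{56566}{4351}$)
$214963 + Z{\left(-549,-356 \right)} = 214963 + \frac{56566}{4351} = \frac{935360579}{4351}$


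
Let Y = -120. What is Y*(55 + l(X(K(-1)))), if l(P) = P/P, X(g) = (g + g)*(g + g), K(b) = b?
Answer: -6720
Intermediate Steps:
X(g) = 4*g**2 (X(g) = (2*g)*(2*g) = 4*g**2)
l(P) = 1
Y*(55 + l(X(K(-1)))) = -120*(55 + 1) = -120*56 = -6720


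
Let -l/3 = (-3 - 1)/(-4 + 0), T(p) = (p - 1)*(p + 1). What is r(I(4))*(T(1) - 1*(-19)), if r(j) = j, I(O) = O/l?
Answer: -76/3 ≈ -25.333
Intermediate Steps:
T(p) = (1 + p)*(-1 + p) (T(p) = (-1 + p)*(1 + p) = (1 + p)*(-1 + p))
l = -3 (l = -3*(-3 - 1)/(-4 + 0) = -(-12)/(-4) = -(-12)*(-1)/4 = -3*1 = -3)
I(O) = -O/3 (I(O) = O/(-3) = O*(-⅓) = -O/3)
r(I(4))*(T(1) - 1*(-19)) = (-⅓*4)*((-1 + 1²) - 1*(-19)) = -4*((-1 + 1) + 19)/3 = -4*(0 + 19)/3 = -4/3*19 = -76/3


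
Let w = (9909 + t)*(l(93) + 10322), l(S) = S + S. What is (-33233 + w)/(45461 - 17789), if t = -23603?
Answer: -47976595/9224 ≈ -5201.3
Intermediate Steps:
l(S) = 2*S
w = -143896552 (w = (9909 - 23603)*(2*93 + 10322) = -13694*(186 + 10322) = -13694*10508 = -143896552)
(-33233 + w)/(45461 - 17789) = (-33233 - 143896552)/(45461 - 17789) = -143929785/27672 = -143929785*1/27672 = -47976595/9224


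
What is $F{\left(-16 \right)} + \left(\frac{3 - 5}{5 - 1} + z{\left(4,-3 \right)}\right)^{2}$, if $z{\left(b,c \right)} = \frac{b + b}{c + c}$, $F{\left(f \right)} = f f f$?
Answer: $- \frac{147335}{36} \approx -4092.6$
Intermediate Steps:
$F{\left(f \right)} = f^{3}$ ($F{\left(f \right)} = f f^{2} = f^{3}$)
$z{\left(b,c \right)} = \frac{b}{c}$ ($z{\left(b,c \right)} = \frac{2 b}{2 c} = 2 b \frac{1}{2 c} = \frac{b}{c}$)
$F{\left(-16 \right)} + \left(\frac{3 - 5}{5 - 1} + z{\left(4,-3 \right)}\right)^{2} = \left(-16\right)^{3} + \left(\frac{3 - 5}{5 - 1} + \frac{4}{-3}\right)^{2} = -4096 + \left(- \frac{2}{4} + 4 \left(- \frac{1}{3}\right)\right)^{2} = -4096 + \left(\left(-2\right) \frac{1}{4} - \frac{4}{3}\right)^{2} = -4096 + \left(- \frac{1}{2} - \frac{4}{3}\right)^{2} = -4096 + \left(- \frac{11}{6}\right)^{2} = -4096 + \frac{121}{36} = - \frac{147335}{36}$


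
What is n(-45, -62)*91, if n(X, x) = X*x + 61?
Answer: 259441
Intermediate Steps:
n(X, x) = 61 + X*x
n(-45, -62)*91 = (61 - 45*(-62))*91 = (61 + 2790)*91 = 2851*91 = 259441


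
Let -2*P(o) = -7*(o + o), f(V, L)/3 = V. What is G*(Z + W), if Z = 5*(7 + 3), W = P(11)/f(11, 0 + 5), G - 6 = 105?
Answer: 5809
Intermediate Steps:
f(V, L) = 3*V
P(o) = 7*o (P(o) = -(-7)*(o + o)/2 = -(-7)*2*o/2 = -(-7)*o = 7*o)
G = 111 (G = 6 + 105 = 111)
W = 7/3 (W = (7*11)/((3*11)) = 77/33 = 77*(1/33) = 7/3 ≈ 2.3333)
Z = 50 (Z = 5*10 = 50)
G*(Z + W) = 111*(50 + 7/3) = 111*(157/3) = 5809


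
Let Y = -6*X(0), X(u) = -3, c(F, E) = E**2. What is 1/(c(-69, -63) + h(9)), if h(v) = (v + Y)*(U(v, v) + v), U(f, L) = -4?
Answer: 1/4104 ≈ 0.00024366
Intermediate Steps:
Y = 18 (Y = -6*(-3) = 18)
h(v) = (-4 + v)*(18 + v) (h(v) = (v + 18)*(-4 + v) = (18 + v)*(-4 + v) = (-4 + v)*(18 + v))
1/(c(-69, -63) + h(9)) = 1/((-63)**2 + (-72 + 9**2 + 14*9)) = 1/(3969 + (-72 + 81 + 126)) = 1/(3969 + 135) = 1/4104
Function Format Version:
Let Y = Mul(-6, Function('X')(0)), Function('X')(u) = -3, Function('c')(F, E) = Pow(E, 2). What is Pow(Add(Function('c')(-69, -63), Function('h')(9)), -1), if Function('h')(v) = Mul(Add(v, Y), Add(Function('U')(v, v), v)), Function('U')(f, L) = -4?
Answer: Rational(1, 4104) ≈ 0.00024366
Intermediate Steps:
Y = 18 (Y = Mul(-6, -3) = 18)
Function('h')(v) = Mul(Add(-4, v), Add(18, v)) (Function('h')(v) = Mul(Add(v, 18), Add(-4, v)) = Mul(Add(18, v), Add(-4, v)) = Mul(Add(-4, v), Add(18, v)))
Pow(Add(Function('c')(-69, -63), Function('h')(9)), -1) = Pow(Add(Pow(-63, 2), Add(-72, Pow(9, 2), Mul(14, 9))), -1) = Pow(Add(3969, Add(-72, 81, 126)), -1) = Pow(Add(3969, 135), -1) = Pow(4104, -1) = Rational(1, 4104)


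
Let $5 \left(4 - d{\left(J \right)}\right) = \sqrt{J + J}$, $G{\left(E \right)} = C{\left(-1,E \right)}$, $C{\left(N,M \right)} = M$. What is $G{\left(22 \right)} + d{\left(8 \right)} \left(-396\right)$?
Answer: $- \frac{6226}{5} \approx -1245.2$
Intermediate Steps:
$G{\left(E \right)} = E$
$d{\left(J \right)} = 4 - \frac{\sqrt{2} \sqrt{J}}{5}$ ($d{\left(J \right)} = 4 - \frac{\sqrt{J + J}}{5} = 4 - \frac{\sqrt{2 J}}{5} = 4 - \frac{\sqrt{2} \sqrt{J}}{5}$)
$G{\left(22 \right)} + d{\left(8 \right)} \left(-396\right) = 22 + \left(4 - \frac{\sqrt{2} \sqrt{8}}{5}\right) \left(-396\right) = 22 + \left(4 - \frac{\sqrt{2} \cdot 2 \sqrt{2}}{5}\right) \left(-396\right) = 22 + \left(4 - \frac{4}{5}\right) \left(-396\right) = 22 + \frac{16}{5} \left(-396\right) = 22 - \frac{6336}{5} = - \frac{6226}{5}$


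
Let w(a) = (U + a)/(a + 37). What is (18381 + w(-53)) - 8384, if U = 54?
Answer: 159951/16 ≈ 9996.9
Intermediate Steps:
w(a) = (54 + a)/(37 + a) (w(a) = (54 + a)/(a + 37) = (54 + a)/(37 + a))
(18381 + w(-53)) - 8384 = (18381 + (54 - 53)/(37 - 53)) - 8384 = (18381 + 1/(-16)) - 8384 = (18381 - 1/16*1) - 8384 = (18381 - 1/16) - 8384 = 294095/16 - 8384 = 159951/16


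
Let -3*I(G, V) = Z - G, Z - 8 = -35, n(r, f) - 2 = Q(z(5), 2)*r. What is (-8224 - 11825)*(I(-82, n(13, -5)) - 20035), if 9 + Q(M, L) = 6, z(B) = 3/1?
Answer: 402049280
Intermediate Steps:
z(B) = 3 (z(B) = 3*1 = 3)
Q(M, L) = -3 (Q(M, L) = -9 + 6 = -3)
n(r, f) = 2 - 3*r
Z = -27 (Z = 8 - 35 = -27)
I(G, V) = 9 + G/3 (I(G, V) = -(-27 - G)/3 = 9 + G/3)
(-8224 - 11825)*(I(-82, n(13, -5)) - 20035) = (-8224 - 11825)*((9 + (⅓)*(-82)) - 20035) = -20049*((9 - 82/3) - 20035) = -20049*(-55/3 - 20035) = -20049*(-60160/3) = 402049280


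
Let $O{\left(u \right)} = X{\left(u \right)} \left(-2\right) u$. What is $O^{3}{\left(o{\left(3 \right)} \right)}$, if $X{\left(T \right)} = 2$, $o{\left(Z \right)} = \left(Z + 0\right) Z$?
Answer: $-46656$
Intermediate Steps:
$o{\left(Z \right)} = Z^{2}$ ($o{\left(Z \right)} = Z Z = Z^{2}$)
$O{\left(u \right)} = - 4 u$ ($O{\left(u \right)} = 2 \left(-2\right) u = - 4 u$)
$O^{3}{\left(o{\left(3 \right)} \right)} = \left(- 4 \cdot 3^{2}\right)^{3} = \left(\left(-4\right) 9\right)^{3} = \left(-36\right)^{3} = -46656$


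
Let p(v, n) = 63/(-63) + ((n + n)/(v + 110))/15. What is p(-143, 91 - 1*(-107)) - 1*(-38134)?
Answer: 190661/5 ≈ 38132.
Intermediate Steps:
p(v, n) = -1 + 2*n/(15*(110 + v)) (p(v, n) = 63*(-1/63) + ((2*n)/(110 + v))*(1/15) = -1 + (2*n/(110 + v))*(1/15) = -1 + 2*n/(15*(110 + v)))
p(-143, 91 - 1*(-107)) - 1*(-38134) = (-110 - 1*(-143) + 2*(91 - 1*(-107))/15)/(110 - 143) - 1*(-38134) = (-110 + 143 + 2*(91 + 107)/15)/(-33) + 38134 = -(-110 + 143 + (2/15)*198)/33 + 38134 = -(-110 + 143 + 132/5)/33 + 38134 = -1/33*297/5 + 38134 = -9/5 + 38134 = 190661/5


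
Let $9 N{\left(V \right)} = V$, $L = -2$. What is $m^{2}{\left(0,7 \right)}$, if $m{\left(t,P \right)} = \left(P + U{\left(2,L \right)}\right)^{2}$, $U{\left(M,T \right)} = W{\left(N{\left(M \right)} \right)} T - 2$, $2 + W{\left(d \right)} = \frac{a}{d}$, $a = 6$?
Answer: $4100625$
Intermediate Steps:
$N{\left(V \right)} = \frac{V}{9}$
$W{\left(d \right)} = -2 + \frac{6}{d}$
$U{\left(M,T \right)} = -2 + T \left(-2 + \frac{54}{M}\right)$ ($U{\left(M,T \right)} = \left(-2 + \frac{6}{\frac{1}{9} M}\right) T - 2 = \left(-2 + 6 \frac{9}{M}\right) T - 2 = \left(-2 + \frac{54}{M}\right) T - 2 = T \left(-2 + \frac{54}{M}\right) - 2 = -2 + T \left(-2 + \frac{54}{M}\right)$)
$m{\left(t,P \right)} = \left(-52 + P\right)^{2}$ ($m{\left(t,P \right)} = \left(P - \left(-2 + 54\right)\right)^{2} = \left(P + \left(-2 + 4 + 54 \left(-2\right) \frac{1}{2}\right)\right)^{2} = \left(P - 52\right)^{2} = \left(-52 + P\right)^{2}$)
$m^{2}{\left(0,7 \right)} = \left(\left(-52 + 7\right)^{2}\right)^{2} = \left(\left(-45\right)^{2}\right)^{2} = 2025^{2} = 4100625$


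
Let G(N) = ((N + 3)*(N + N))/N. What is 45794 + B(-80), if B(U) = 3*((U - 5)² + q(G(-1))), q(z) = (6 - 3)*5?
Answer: 67514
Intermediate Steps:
G(N) = 6 + 2*N (G(N) = ((3 + N)*(2*N))/N = (2*N*(3 + N))/N = 6 + 2*N)
q(z) = 15 (q(z) = 3*5 = 15)
B(U) = 45 + 3*(-5 + U)² (B(U) = 3*((U - 5)² + 15) = 3*((-5 + U)² + 15) = 3*(15 + (-5 + U)²) = 45 + 3*(-5 + U)²)
45794 + B(-80) = 45794 + (45 + 3*(-5 - 80)²) = 45794 + (45 + 3*(-85)²) = 45794 + (45 + 3*7225) = 45794 + (45 + 21675) = 45794 + 21720 = 67514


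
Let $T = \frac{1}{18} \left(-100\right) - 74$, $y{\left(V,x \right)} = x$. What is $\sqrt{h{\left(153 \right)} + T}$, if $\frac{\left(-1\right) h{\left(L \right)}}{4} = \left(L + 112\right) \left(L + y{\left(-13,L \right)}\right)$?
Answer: $\frac{2 i \sqrt{729989}}{3} \approx 569.6 i$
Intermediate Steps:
$T = - \frac{716}{9}$ ($T = \frac{1}{18} \left(-100\right) - 74 = - \frac{50}{9} - 74 = - \frac{716}{9} \approx -79.556$)
$h{\left(L \right)} = - 8 L \left(112 + L\right)$ ($h{\left(L \right)} = - 4 \left(L + 112\right) \left(L + L\right) = - 4 \left(112 + L\right) 2 L = - 4 \cdot 2 L \left(112 + L\right) = - 8 L \left(112 + L\right)$)
$\sqrt{h{\left(153 \right)} + T} = \sqrt{8 \cdot 153 \left(-112 - 153\right) - \frac{716}{9}} = \sqrt{8 \cdot 153 \left(-265\right) - \frac{716}{9}} = \sqrt{-324360 - \frac{716}{9}} = \sqrt{- \frac{2919956}{9}} = \frac{2 i \sqrt{729989}}{3}$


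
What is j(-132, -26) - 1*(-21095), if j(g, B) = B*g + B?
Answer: 24501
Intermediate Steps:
j(g, B) = B + B*g
j(-132, -26) - 1*(-21095) = -26*(1 - 132) - 1*(-21095) = -26*(-131) + 21095 = 3406 + 21095 = 24501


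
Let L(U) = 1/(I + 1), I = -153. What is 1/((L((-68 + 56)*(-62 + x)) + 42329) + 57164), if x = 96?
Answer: 152/15122935 ≈ 1.0051e-5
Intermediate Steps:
L(U) = -1/152 (L(U) = 1/(-153 + 1) = 1/(-152) = -1/152)
1/((L((-68 + 56)*(-62 + x)) + 42329) + 57164) = 1/((-1/152 + 42329) + 57164) = 1/(6434007/152 + 57164) = 1/(15122935/152) = 152/15122935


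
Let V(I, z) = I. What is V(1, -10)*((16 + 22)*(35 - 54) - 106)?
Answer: -828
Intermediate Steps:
V(1, -10)*((16 + 22)*(35 - 54) - 106) = 1*((16 + 22)*(35 - 54) - 106) = 1*(38*(-19) - 106) = 1*(-722 - 106) = 1*(-828) = -828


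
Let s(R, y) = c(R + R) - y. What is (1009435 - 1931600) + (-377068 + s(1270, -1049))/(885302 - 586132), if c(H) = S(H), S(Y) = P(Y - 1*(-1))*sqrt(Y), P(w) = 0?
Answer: -275884479069/299170 ≈ -9.2217e+5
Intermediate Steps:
S(Y) = 0 (S(Y) = 0*sqrt(Y) = 0)
c(H) = 0
s(R, y) = -y (s(R, y) = 0 - y = -y)
(1009435 - 1931600) + (-377068 + s(1270, -1049))/(885302 - 586132) = (1009435 - 1931600) + (-377068 - 1*(-1049))/(885302 - 586132) = -922165 + (-377068 + 1049)/299170 = -922165 - 376019*1/299170 = -922165 - 376019/299170 = -275884479069/299170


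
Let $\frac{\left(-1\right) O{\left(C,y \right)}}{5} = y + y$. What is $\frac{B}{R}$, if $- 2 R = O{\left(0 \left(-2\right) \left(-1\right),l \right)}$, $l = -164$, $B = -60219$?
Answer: $\frac{60219}{820} \approx 73.438$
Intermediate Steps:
$O{\left(C,y \right)} = - 10 y$ ($O{\left(C,y \right)} = - 5 \left(y + y\right) = - 5 \cdot 2 y = - 10 y$)
$R = -820$ ($R = - \frac{\left(-10\right) \left(-164\right)}{2} = \left(- \frac{1}{2}\right) 1640 = -820$)
$\frac{B}{R} = - \frac{60219}{-820} = \left(-60219\right) \left(- \frac{1}{820}\right) = \frac{60219}{820}$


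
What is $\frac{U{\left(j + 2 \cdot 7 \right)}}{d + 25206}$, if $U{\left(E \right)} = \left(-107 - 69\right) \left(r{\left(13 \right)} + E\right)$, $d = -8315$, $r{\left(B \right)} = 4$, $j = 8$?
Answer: $- \frac{4576}{16891} \approx -0.27091$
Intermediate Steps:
$U{\left(E \right)} = -704 - 176 E$ ($U{\left(E \right)} = \left(-107 - 69\right) \left(4 + E\right) = - 176 \left(4 + E\right) = -704 - 176 E$)
$\frac{U{\left(j + 2 \cdot 7 \right)}}{d + 25206} = \frac{-704 - 176 \left(8 + 2 \cdot 7\right)}{-8315 + 25206} = \frac{-704 - 176 \left(8 + 14\right)}{16891} = \left(-704 - 3872\right) \frac{1}{16891} = \left(-4576\right) \frac{1}{16891} = - \frac{4576}{16891}$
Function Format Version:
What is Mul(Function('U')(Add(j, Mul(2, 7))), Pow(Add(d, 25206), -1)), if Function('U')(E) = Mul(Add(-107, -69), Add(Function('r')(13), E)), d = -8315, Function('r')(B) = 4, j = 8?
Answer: Rational(-4576, 16891) ≈ -0.27091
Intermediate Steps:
Function('U')(E) = Add(-704, Mul(-176, E)) (Function('U')(E) = Mul(Add(-107, -69), Add(4, E)) = Mul(-176, Add(4, E)) = Add(-704, Mul(-176, E)))
Mul(Function('U')(Add(j, Mul(2, 7))), Pow(Add(d, 25206), -1)) = Mul(Add(-704, Mul(-176, Add(8, Mul(2, 7)))), Pow(Add(-8315, 25206), -1)) = Mul(Add(-704, Mul(-176, Add(8, 14))), Pow(16891, -1)) = Mul(Add(-704, Mul(-176, 22)), Rational(1, 16891)) = Mul(Add(-704, -3872), Rational(1, 16891)) = Mul(-4576, Rational(1, 16891)) = Rational(-4576, 16891)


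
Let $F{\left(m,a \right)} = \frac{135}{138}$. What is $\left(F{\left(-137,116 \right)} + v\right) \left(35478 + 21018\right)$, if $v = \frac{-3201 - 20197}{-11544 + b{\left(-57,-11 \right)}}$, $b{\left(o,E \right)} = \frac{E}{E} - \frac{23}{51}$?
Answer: $\frac{574733299536}{3385117} \approx 1.6978 \cdot 10^{5}$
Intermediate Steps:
$b{\left(o,E \right)} = \frac{28}{51}$ ($b{\left(o,E \right)} = 1 - \frac{23}{51} = \frac{28}{51}$)
$F{\left(m,a \right)} = \frac{45}{46}$ ($F{\left(m,a \right)} = 135 \cdot \frac{1}{138} = \frac{45}{46}$)
$v = \frac{596649}{294358}$ ($v = \frac{-3201 - 20197}{-11544 + \frac{28}{51}} = - \frac{23398}{- \frac{588716}{51}} = \left(-23398\right) \left(- \frac{51}{588716}\right) = \frac{596649}{294358} \approx 2.027$)
$\left(F{\left(-137,116 \right)} + v\right) \left(35478 + 21018\right) = \left(\frac{45}{46} + \frac{596649}{294358}\right) \left(35478 + 21018\right) = \frac{10172991}{3385117} \cdot 56496 = \frac{574733299536}{3385117}$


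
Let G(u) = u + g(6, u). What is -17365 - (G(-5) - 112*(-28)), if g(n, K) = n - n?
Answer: -20496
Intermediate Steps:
g(n, K) = 0
G(u) = u (G(u) = u + 0 = u)
-17365 - (G(-5) - 112*(-28)) = -17365 - (-5 - 112*(-28)) = -17365 - (-5 + 3136) = -17365 - 1*3131 = -17365 - 3131 = -20496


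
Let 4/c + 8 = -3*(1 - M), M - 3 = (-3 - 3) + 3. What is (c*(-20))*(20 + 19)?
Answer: 3120/11 ≈ 283.64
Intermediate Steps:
M = 0 (M = 3 + ((-3 - 3) + 3) = 3 + (-6 + 3) = 3 - 3 = 0)
c = -4/11 (c = 4/(-8 - 3*(1 - 1*0)) = 4/(-8 - 3*(1 + 0)) = 4/(-8 - 3*1) = 4/(-8 - 3) = 4/(-11) = 4*(-1/11) = -4/11 ≈ -0.36364)
(c*(-20))*(20 + 19) = (-4/11*(-20))*(20 + 19) = (80/11)*39 = 3120/11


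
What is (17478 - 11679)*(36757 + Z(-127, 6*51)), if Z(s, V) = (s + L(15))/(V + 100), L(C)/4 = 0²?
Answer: 86539723785/406 ≈ 2.1315e+8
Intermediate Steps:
L(C) = 0 (L(C) = 4*0² = 4*0 = 0)
Z(s, V) = s/(100 + V) (Z(s, V) = (s + 0)/(V + 100) = s/(100 + V))
(17478 - 11679)*(36757 + Z(-127, 6*51)) = (17478 - 11679)*(36757 - 127/(100 + 6*51)) = 5799*(36757 - 127/(100 + 306)) = 5799*(36757 - 127/406) = 5799*(14923215/406) = 86539723785/406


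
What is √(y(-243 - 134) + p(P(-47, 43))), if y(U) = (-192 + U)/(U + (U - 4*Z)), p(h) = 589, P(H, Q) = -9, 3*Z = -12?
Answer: √35690582/246 ≈ 24.285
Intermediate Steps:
Z = -4 (Z = (⅓)*(-12) = -4)
y(U) = (-192 + U)/(16 + 2*U) (y(U) = (-192 + U)/(U + (U - 4*(-4))) = (-192 + U)/(U + (U + 16)) = (-192 + U)/(U + (16 + U)) = (-192 + U)/(16 + 2*U))
√(y(-243 - 134) + p(P(-47, 43))) = √((-192 + (-243 - 134))/(2*(8 + (-243 - 134))) + 589) = √((-192 - 377)/(2*(8 - 377)) + 589) = √((½)*(-569)/(-369) + 589) = √((½)*(-1/369)*(-569) + 589) = √(569/738 + 589) = √(435251/738) = √35690582/246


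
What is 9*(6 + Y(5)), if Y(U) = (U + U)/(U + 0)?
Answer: 72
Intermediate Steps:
Y(U) = 2 (Y(U) = (2*U)/U = 2)
9*(6 + Y(5)) = 9*(6 + 2) = 9*8 = 72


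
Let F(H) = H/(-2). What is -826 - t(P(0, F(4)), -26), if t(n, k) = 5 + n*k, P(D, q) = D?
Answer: -831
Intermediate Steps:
F(H) = -H/2 (F(H) = H*(-1/2) = -H/2)
t(n, k) = 5 + k*n
-826 - t(P(0, F(4)), -26) = -826 - (5 - 26*0) = -826 - (5 + 0) = -826 - 1*5 = -826 - 5 = -831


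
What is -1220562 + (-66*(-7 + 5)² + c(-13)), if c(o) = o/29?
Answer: -35403967/29 ≈ -1.2208e+6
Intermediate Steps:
c(o) = o/29 (c(o) = o*(1/29) = o/29)
-1220562 + (-66*(-7 + 5)² + c(-13)) = -1220562 + (-66*(-7 + 5)² + (1/29)*(-13)) = -1220562 + (-66*(-2)² - 13/29) = -1220562 + (-66*4 - 13/29) = -1220562 + (-264 - 13/29) = -1220562 - 7669/29 = -35403967/29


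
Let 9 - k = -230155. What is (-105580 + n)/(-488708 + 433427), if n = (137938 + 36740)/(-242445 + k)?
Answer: 1296802658/678905961 ≈ 1.9101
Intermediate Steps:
k = 230164 (k = 9 - 1*(-230155) = 9 + 230155 = 230164)
n = -174678/12281 (n = (137938 + 36740)/(-242445 + 230164) = 174678/(-12281) = 174678*(-1/12281) = -174678/12281 ≈ -14.223)
(-105580 + n)/(-488708 + 433427) = (-105580 - 174678/12281)/(-488708 + 433427) = -1296802658/12281/(-55281) = -1296802658/12281*(-1/55281) = 1296802658/678905961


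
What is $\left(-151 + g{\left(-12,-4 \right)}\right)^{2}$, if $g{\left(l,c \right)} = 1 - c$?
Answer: $21316$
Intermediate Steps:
$\left(-151 + g{\left(-12,-4 \right)}\right)^{2} = \left(-151 + \left(1 - -4\right)\right)^{2} = \left(-151 + \left(1 + 4\right)\right)^{2} = \left(-151 + 5\right)^{2} = \left(-146\right)^{2} = 21316$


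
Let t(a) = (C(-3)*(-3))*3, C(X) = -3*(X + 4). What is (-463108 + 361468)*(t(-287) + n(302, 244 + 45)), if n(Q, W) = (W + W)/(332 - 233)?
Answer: -10013080/3 ≈ -3.3377e+6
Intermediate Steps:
C(X) = -12 - 3*X (C(X) = -3*(4 + X) = -12 - 3*X)
t(a) = 27 (t(a) = ((-12 - 3*(-3))*(-3))*3 = ((-12 + 9)*(-3))*3 = -3*(-3)*3 = 9*3 = 27)
n(Q, W) = 2*W/99 (n(Q, W) = (2*W)/99 = (2*W)*(1/99) = 2*W/99)
(-463108 + 361468)*(t(-287) + n(302, 244 + 45)) = (-463108 + 361468)*(27 + 2*(244 + 45)/99) = -101640*(27 + (2/99)*289) = -101640*(27 + 578/99) = -101640*3251/99 = -10013080/3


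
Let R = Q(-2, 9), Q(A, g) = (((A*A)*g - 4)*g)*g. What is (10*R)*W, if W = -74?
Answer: -1918080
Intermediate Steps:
Q(A, g) = g²*(-4 + g*A²) (Q(A, g) = ((A²*g - 4)*g)*g = ((g*A² - 4)*g)*g = ((-4 + g*A²)*g)*g = (g*(-4 + g*A²))*g = g²*(-4 + g*A²))
R = 2592 (R = 9²*(-4 + 9*(-2)²) = 81*(-4 + 9*4) = 81*(-4 + 36) = 81*32 = 2592)
(10*R)*W = (10*2592)*(-74) = 25920*(-74) = -1918080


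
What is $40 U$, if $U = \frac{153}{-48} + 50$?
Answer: $\frac{3745}{2} \approx 1872.5$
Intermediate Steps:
$U = \frac{749}{16}$ ($U = 153 \left(- \frac{1}{48}\right) + 50 = - \frac{51}{16} + 50 = \frac{749}{16} \approx 46.813$)
$40 U = 40 \cdot \frac{749}{16} = \frac{3745}{2}$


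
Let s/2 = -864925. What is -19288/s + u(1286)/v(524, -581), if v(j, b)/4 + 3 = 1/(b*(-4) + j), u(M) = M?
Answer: -791870618908/7389054275 ≈ -107.17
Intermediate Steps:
s = -1729850 (s = 2*(-864925) = -1729850)
v(j, b) = -12 + 4/(j - 4*b) (v(j, b) = -12 + 4/(b*(-4) + j) = -12 + 4/(-4*b + j) = -12 + 4/(j - 4*b))
-19288/s + u(1286)/v(524, -581) = -19288/(-1729850) + 1286/((4*(-1 - 12*(-581) + 3*524)/(-1*524 + 4*(-581)))) = -19288*(-1/1729850) + 1286/((4*(-1 + 6972 + 1572)/(-524 - 2324))) = 9644/864925 + 1286/((4*8543/(-2848))) = 9644/864925 + 1286/((4*(-1/2848)*8543)) = 9644/864925 + 1286/(-8543/712) = 9644/864925 + 1286*(-712/8543) = 9644/864925 - 915632/8543 = -791870618908/7389054275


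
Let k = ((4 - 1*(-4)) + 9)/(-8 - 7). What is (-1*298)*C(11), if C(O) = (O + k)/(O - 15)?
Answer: 11026/15 ≈ 735.07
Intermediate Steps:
k = -17/15 (k = ((4 + 4) + 9)/(-15) = (8 + 9)*(-1/15) = 17*(-1/15) = -17/15 ≈ -1.1333)
C(O) = (-17/15 + O)/(-15 + O) (C(O) = (O - 17/15)/(O - 15) = (-17/15 + O)/(-15 + O))
(-1*298)*C(11) = (-1*298)*((-17/15 + 11)/(-15 + 11)) = -298*148/((-4)*15) = -(-149)*148/(2*15) = -298*(-37/15) = 11026/15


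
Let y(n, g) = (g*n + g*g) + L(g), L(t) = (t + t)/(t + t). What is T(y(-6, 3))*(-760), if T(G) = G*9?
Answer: 54720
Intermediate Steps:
L(t) = 1 (L(t) = (2*t)/((2*t)) = (2*t)*(1/(2*t)) = 1)
y(n, g) = 1 + g**2 + g*n (y(n, g) = (g*n + g*g) + 1 = (g*n + g**2) + 1 = (g**2 + g*n) + 1 = 1 + g**2 + g*n)
T(G) = 9*G
T(y(-6, 3))*(-760) = (9*(1 + 3**2 + 3*(-6)))*(-760) = (9*(1 + 9 - 18))*(-760) = (9*(-8))*(-760) = -72*(-760) = 54720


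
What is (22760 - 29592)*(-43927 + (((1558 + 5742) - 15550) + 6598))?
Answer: 311395728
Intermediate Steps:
(22760 - 29592)*(-43927 + (((1558 + 5742) - 15550) + 6598)) = -6832*(-43927 + ((7300 - 15550) + 6598)) = -6832*(-43927 + (-8250 + 6598)) = -6832*(-43927 - 1652) = -6832*(-45579) = 311395728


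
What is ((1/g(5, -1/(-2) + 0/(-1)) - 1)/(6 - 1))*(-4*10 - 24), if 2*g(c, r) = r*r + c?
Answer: 832/105 ≈ 7.9238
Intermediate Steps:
g(c, r) = c/2 + r²/2 (g(c, r) = (r*r + c)/2 = (r² + c)/2 = (c + r²)/2 = c/2 + r²/2)
((1/g(5, -1/(-2) + 0/(-1)) - 1)/(6 - 1))*(-4*10 - 24) = ((1/((½)*5 + (-1/(-2) + 0/(-1))²/2) - 1)/(6 - 1))*(-4*10 - 24) = ((1/(5/2 + (-1*(-½) + 0*(-1))²/2) - 1)/5)*(-40 - 24) = ((1/(5/2 + (½ + 0)²/2) - 1)*(⅕))*(-64) = ((1/(5/2 + (½)²/2) - 1)*(⅕))*(-64) = ((1/(5/2 + (½)*(¼)) - 1)*(⅕))*(-64) = ((1/(5/2 + ⅛) - 1)*(⅕))*(-64) = ((1/(21/8) - 1)*(⅕))*(-64) = ((8/21 - 1)*(⅕))*(-64) = -13/21*⅕*(-64) = -13/105*(-64) = 832/105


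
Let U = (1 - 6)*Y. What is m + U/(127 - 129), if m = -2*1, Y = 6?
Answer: 13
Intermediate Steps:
m = -2
U = -30 (U = (1 - 6)*6 = -5*6 = -30)
m + U/(127 - 129) = -2 - 30/(127 - 129) = -2 - 30/(-2) = -2 - ½*(-30) = -2 + 15 = 13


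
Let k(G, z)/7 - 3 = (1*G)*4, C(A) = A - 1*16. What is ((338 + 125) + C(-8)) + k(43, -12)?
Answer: 1664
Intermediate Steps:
C(A) = -16 + A (C(A) = A - 16 = -16 + A)
k(G, z) = 21 + 28*G (k(G, z) = 21 + 7*((1*G)*4) = 21 + 7*(G*4) = 21 + 7*(4*G) = 21 + 28*G)
((338 + 125) + C(-8)) + k(43, -12) = ((338 + 125) + (-16 - 8)) + (21 + 28*43) = (463 - 24) + (21 + 1204) = 439 + 1225 = 1664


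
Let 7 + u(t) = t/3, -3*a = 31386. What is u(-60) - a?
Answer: 10435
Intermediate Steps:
a = -10462 (a = -1/3*31386 = -10462)
u(t) = -7 + t/3
u(-60) - a = (-7 + (1/3)*(-60)) - 1*(-10462) = (-7 - 20) + 10462 = -27 + 10462 = 10435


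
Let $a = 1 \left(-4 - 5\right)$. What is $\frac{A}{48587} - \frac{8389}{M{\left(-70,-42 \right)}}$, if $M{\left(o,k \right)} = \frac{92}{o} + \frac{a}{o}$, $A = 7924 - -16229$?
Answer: $\frac{28533748709}{4032721} \approx 7075.6$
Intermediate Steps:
$A = 24153$ ($A = 7924 + 16229 = 24153$)
$a = -9$ ($a = 1 \left(-9\right) = -9$)
$M{\left(o,k \right)} = \frac{83}{o}$ ($M{\left(o,k \right)} = \frac{92}{o} - \frac{9}{o} = \frac{83}{o}$)
$\frac{A}{48587} - \frac{8389}{M{\left(-70,-42 \right)}} = \frac{24153}{48587} - \frac{8389}{83 \frac{1}{-70}} = 24153 \cdot \frac{1}{48587} - \frac{8389}{83 \left(- \frac{1}{70}\right)} = \frac{24153}{48587} - \frac{8389}{- \frac{83}{70}} = \frac{24153}{48587} - - \frac{587230}{83} = \frac{24153}{48587} + \frac{587230}{83} = \frac{28533748709}{4032721}$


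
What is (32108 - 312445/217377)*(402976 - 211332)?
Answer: 1337527222767524/217377 ≈ 6.1530e+9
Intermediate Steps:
(32108 - 312445/217377)*(402976 - 211332) = (32108 - 312445*1/217377)*191644 = (32108 - 312445/217377)*191644 = (6979228271/217377)*191644 = 1337527222767524/217377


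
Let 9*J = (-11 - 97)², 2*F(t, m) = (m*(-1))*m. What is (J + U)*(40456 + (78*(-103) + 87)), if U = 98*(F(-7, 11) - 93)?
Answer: -446901223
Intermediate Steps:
F(t, m) = -m²/2 (F(t, m) = ((m*(-1))*m)/2 = ((-m)*m)/2 = (-m²)/2 = -m²/2)
U = -15043 (U = 98*(-½*11² - 93) = 98*(-½*121 - 93) = 98*(-121/2 - 93) = 98*(-307/2) = -15043)
J = 1296 (J = (-11 - 97)²/9 = (⅑)*(-108)² = (⅑)*11664 = 1296)
(J + U)*(40456 + (78*(-103) + 87)) = (1296 - 15043)*(40456 + (78*(-103) + 87)) = -13747*(40456 + (-8034 + 87)) = -13747*(40456 - 7947) = -13747*32509 = -446901223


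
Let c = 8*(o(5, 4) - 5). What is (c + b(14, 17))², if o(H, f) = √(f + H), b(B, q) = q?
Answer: 1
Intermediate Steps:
o(H, f) = √(H + f)
c = -16 (c = 8*(√(5 + 4) - 5) = 8*(√9 - 5) = 8*(3 - 5) = 8*(-2) = -16)
(c + b(14, 17))² = (-16 + 17)² = 1² = 1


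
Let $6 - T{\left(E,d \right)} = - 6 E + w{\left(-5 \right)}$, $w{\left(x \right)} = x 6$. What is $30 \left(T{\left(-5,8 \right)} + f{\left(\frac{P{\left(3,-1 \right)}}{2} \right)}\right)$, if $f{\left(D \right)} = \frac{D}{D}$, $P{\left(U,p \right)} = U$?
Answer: $210$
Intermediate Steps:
$w{\left(x \right)} = 6 x$
$T{\left(E,d \right)} = 36 + 6 E$ ($T{\left(E,d \right)} = 6 - \left(- 6 E + 6 \left(-5\right)\right) = 6 - \left(- 6 E - 30\right) = 6 - \left(-30 - 6 E\right) = 6 + \left(30 + 6 E\right) = 36 + 6 E$)
$f{\left(D \right)} = 1$
$30 \left(T{\left(-5,8 \right)} + f{\left(\frac{P{\left(3,-1 \right)}}{2} \right)}\right) = 30 \left(\left(36 + 6 \left(-5\right)\right) + 1\right) = 30 \left(\left(36 - 30\right) + 1\right) = 30 \left(6 + 1\right) = 30 \cdot 7 = 210$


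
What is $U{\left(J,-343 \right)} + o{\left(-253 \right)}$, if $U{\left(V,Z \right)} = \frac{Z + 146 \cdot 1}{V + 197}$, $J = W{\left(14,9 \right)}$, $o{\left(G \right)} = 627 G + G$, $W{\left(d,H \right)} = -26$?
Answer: $- \frac{27169361}{171} \approx -1.5889 \cdot 10^{5}$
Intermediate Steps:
$o{\left(G \right)} = 628 G$
$J = -26$
$U{\left(V,Z \right)} = \frac{146 + Z}{197 + V}$ ($U{\left(V,Z \right)} = \frac{Z + 146}{197 + V} = \frac{146 + Z}{197 + V}$)
$U{\left(J,-343 \right)} + o{\left(-253 \right)} = \frac{146 - 343}{197 - 26} + 628 \left(-253\right) = \frac{1}{171} \left(-197\right) - 158884 = - \frac{197}{171} - 158884 = - \frac{27169361}{171}$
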